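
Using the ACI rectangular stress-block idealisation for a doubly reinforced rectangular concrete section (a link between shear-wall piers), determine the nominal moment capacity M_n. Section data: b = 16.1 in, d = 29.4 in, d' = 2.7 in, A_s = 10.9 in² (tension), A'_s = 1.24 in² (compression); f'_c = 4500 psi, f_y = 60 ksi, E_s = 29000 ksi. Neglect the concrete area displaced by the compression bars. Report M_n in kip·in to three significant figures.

Assume both steels yield.
a = (A_s − A'_s) f_y/(0.85 f'_c b) = (10.9 − 1.24) × 60/(0.85 × 4.5 × 16.1) = 9.412 in.
c = a/β₁ = 9.412/0.825 = 11.408 in; ε'_s = 0.003(c − d')/c = 0.0023 ≥ ε_y = 0.0021, so the compression steel yields.
M_n = (A_s − A'_s) f_y (d − a/2) + A'_s f_y (d − d') = 579.6 × (29.4 − 4.706) + 74.4 × (29.4 − 2.7) = 14312.6 + 1986.5 = 16299.1 kip·in.

M_n ≈ 16300 kip·in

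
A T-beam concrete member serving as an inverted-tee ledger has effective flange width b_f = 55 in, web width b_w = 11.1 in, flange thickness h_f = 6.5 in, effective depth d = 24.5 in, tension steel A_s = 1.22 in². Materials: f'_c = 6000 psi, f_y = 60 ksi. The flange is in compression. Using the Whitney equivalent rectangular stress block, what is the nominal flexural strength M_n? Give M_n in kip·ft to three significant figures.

M_n ≈ 149 kip·ft

Tension: T = A_s f_y = 1.22 × 60 = 73.2 kips.
Try a within the flange: a = T/(0.85 f'_c b_f) = 73.2/(0.85 × 6 × 55) = 0.261 in.
Since a = 0.261 ≤ h_f = 6.5 in, the stress block lies entirely in the flange; analyse as a rectangular beam of width b_f.
M_n = T(d − a/2) = 73.2 × (24.5 − 0.1305) = 1783.8 kip·in.
M_n = 1783.8/12 = 148.65 kip·ft.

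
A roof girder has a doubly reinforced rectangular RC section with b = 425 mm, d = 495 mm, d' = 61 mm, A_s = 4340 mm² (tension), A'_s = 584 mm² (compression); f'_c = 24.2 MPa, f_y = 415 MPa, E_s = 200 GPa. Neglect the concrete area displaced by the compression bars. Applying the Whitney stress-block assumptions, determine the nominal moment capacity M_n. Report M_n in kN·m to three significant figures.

Assume both tension and compression steel yield.
Net tension couple steel: A_s − A'_s = 3756 mm².
a = (A_s − A'_s) f_y / (0.85 f'_c b) = 1558740/(0.85 × 24.2 × 425) = 178.30 mm.
c = a/β₁ = 178.30/0.85 = 209.76 mm; ε'_s = 0.003(c − d')/c = 0.0021 ≥ f_y/E_s = 0.0021, so compression steel does yield.
M_n = (A_s − A'_s) f_y (d − a/2) + A'_s f_y (d − d') = [1558740 × (495 − 89.15) + 242360 × (495 − 61)] × 10⁻⁶ = 632.61 + 105.18 = 737.79 kN·m.

M_n ≈ 738 kN·m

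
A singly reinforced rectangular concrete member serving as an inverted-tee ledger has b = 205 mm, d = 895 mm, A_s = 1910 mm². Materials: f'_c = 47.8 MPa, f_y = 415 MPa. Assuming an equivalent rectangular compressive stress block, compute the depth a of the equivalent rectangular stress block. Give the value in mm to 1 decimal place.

a ≈ 95.2 mm

T = A_s f_y = 1910 × 415 = 792650 N = 792.65 kN.
Setting C = 0.85 f'_c a b equal to T: a = 792650/(0.85 × 47.8 × 205) = 95.2 mm.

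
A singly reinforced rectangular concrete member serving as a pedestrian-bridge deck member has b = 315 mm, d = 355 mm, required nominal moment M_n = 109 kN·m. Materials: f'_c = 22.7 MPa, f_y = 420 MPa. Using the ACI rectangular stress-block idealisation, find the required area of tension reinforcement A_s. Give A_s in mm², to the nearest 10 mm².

With M_n = 0.85 f'_c a b (d − a/2), solve the quadratic for a:
a = d − √(d² − 2M_n/(0.85 f'_c b)) = 355 − √(355² − 2 × 109×10⁶/(0.85 × 22.7 × 315)) = 54.74 mm.
A_s = 0.85 f'_c a b / f_y = 0.85 × 22.7 × 54.74 × 315 / 420 = 792.2 mm².

A_s ≈ 790 mm²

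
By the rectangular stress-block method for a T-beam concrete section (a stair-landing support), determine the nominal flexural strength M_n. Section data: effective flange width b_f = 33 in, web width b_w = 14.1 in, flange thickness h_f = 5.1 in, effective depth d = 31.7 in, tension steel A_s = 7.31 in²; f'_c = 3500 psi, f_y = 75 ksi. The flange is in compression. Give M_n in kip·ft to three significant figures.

M_n ≈ 1320 kip·ft

Tension: T = A_s f_y = 7.31 × 75 = 548.25 kips.
Try a within the flange: a = T/(0.85 f'_c b_f) = 548.25/(0.85 × 3.5 × 33) = 5.584 in.
a = 5.584 > h_f = 5.1 in: the block extends into the web. Split into flange-overhang and web parts.
C_f = 0.85 f'_c (b_f − b_w) h_f = 0.85 × 3.5 × (33 − 14.1) × 5.1 = 286.8 kips.
Remaining web compression depth: a_w = (T − C_f)/(0.85 f'_c b_w) = (548.25 − 286.8)/(0.85 × 3.5 × 14.1) = 6.233 in.
M_n = C_f(d − h_f/2) + (T − C_f)(d − a_w/2) = 286.8 × (31.7 − 2.55) + 261.45 × (31.7 − 3.1165) = 8360.2 + 7473.2 = 15833.4 kip·in.
M_n = 15833.4/12 = 1319.45 kip·ft.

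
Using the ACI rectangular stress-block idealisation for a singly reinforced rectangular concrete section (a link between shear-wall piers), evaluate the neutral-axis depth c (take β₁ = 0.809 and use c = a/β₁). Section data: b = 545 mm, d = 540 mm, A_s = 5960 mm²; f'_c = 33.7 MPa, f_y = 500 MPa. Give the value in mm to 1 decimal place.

T = A_s f_y = 5960 × 500 = 2980000 N = 2980 kN.
Setting C = 0.85 f'_c a b equal to T: a = 2980000/(0.85 × 33.7 × 545) = 190.885 mm.
With β₁ = 0.809, c = a/β₁ = 190.885/0.809 = 236.0 mm.

c ≈ 236.0 mm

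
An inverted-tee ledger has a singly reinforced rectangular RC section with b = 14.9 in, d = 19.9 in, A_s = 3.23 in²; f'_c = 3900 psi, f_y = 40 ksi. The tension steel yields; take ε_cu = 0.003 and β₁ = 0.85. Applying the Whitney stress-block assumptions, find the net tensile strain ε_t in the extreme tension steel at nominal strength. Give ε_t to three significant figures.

ε_t ≈ 0.0164

a = A_s f_y/(0.85 f'_c b) = 2.616 in.
β₁ = 0.85, so c = a/β₁ = 2.616/0.85 = 3.078 in.
From the linear strain diagram with ε_cu = 0.003: ε_t = 0.003 (d − c)/c = 0.003 × (19.9 − 3.078)/3.078 = 0.0164.
Since ε_t ≥ 0.005, the section is tension-controlled.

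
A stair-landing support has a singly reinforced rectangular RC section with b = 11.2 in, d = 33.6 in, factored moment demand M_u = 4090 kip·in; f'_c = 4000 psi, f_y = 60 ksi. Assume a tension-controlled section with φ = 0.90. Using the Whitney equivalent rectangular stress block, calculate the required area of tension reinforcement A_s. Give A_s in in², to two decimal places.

A_s ≈ 2.39 in²

M_n = M_u/φ = 4090/0.90 = 4544.44 kip·in.
From M_n = 0.85 f'_c a b (d − a/2):
a = d − √(d² − 2M_n/(0.85 f'_c b)) = 33.6 − √(33.6² − 2 × 4544.44/(0.85 × 4 × 11.2)) = 3.762 in.
A_s = 0.85 f'_c a b / f_y = 0.85 × 4 × 3.762 × 11.2 / 60 = 2.388 in².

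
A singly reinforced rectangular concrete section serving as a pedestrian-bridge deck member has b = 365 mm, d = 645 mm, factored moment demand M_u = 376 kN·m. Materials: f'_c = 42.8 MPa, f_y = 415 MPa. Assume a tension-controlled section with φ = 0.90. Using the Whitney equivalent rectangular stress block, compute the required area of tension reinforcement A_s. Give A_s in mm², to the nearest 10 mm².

M_n = M_u/φ = 376/0.90 = 417.778 kN·m.
With M_n = 0.85 f'_c a b (d − a/2), solve the quadratic for a:
a = d − √(d² − 2M_n/(0.85 f'_c b)) = 645 − √(645² − 2 × 417.778×10⁶/(0.85 × 42.8 × 365)) = 50.78 mm.
A_s = 0.85 f'_c a b / f_y = 0.85 × 42.8 × 50.78 × 365 / 415 = 1624.8 mm².

A_s ≈ 1620 mm²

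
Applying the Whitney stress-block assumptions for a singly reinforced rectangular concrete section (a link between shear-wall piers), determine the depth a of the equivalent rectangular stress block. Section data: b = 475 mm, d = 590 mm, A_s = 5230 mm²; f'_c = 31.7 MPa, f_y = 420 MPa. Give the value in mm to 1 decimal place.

a ≈ 171.6 mm

T = A_s f_y = 5230 × 420 = 2196600 N = 2196.6 kN.
Setting C = 0.85 f'_c a b equal to T: a = 2196600/(0.85 × 31.7 × 475) = 171.6 mm.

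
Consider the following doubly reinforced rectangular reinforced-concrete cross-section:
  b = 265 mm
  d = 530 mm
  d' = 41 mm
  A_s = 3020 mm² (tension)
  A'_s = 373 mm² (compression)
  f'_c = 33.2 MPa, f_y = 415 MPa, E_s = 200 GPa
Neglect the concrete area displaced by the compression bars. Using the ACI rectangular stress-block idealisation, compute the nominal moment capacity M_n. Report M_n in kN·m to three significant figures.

M_n ≈ 577 kN·m

Assume both tension and compression steel yield.
Net tension couple steel: A_s − A'_s = 2647 mm².
a = (A_s − A'_s) f_y / (0.85 f'_c b) = 1098505/(0.85 × 33.2 × 265) = 146.89 mm.
c = a/β₁ = 146.89/0.813 = 180.68 mm; ε'_s = 0.003(c − d')/c = 0.0023 ≥ f_y/E_s = 0.0021, so compression steel does yield.
M_n = (A_s − A'_s) f_y (d − a/2) + A'_s f_y (d − d') = [1098505 × (530 − 73.445) + 154795 × (530 − 41)] × 10⁻⁶ = 501.53 + 75.69 = 577.22 kN·m.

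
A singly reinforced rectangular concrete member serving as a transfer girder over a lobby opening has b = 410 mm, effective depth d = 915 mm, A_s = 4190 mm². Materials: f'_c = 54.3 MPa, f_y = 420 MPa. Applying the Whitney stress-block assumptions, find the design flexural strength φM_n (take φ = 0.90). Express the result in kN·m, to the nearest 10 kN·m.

T = A_s f_y = 4190 × 420 = 1759800 N = 1759.8 kN.
From C = T: a = T/(0.85 f'_c b) = 1759800/(0.85 × 54.3 × 410) = 93.00 mm.
M_n = T(d − a/2) = 1759.8 kN × (915 − 46.5) mm = 1528.39 kN·m.
φM_n = 0.90 × 1528.39 = 1375.55 kN·m.

φM_n ≈ 1380 kN·m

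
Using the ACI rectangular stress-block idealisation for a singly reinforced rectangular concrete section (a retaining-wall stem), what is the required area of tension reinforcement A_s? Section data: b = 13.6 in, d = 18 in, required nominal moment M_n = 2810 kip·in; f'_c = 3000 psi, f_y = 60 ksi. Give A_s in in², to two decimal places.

From M_n = 0.85 f'_c a b (d − a/2):
a = d − √(d² − 2M_n/(0.85 f'_c b)) = 18 − √(18² − 2 × 2810/(0.85 × 3 × 13.6)) = 5.274 in.
A_s = 0.85 f'_c a b / f_y = 0.85 × 3 × 5.274 × 13.6 / 60 = 3.048 in².

A_s ≈ 3.05 in²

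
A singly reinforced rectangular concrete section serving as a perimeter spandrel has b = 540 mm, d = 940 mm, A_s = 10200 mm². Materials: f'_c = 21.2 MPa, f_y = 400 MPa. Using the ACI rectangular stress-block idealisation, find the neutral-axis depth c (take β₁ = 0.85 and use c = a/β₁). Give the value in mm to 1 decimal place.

c ≈ 493.3 mm

T = A_s f_y = 10200 × 400 = 4080000 N = 4080 kN.
Setting C = 0.85 f'_c a b equal to T: a = 4080000/(0.85 × 21.2 × 540) = 419.287 mm.
With β₁ = 0.85, c = a/β₁ = 419.287/0.85 = 493.3 mm.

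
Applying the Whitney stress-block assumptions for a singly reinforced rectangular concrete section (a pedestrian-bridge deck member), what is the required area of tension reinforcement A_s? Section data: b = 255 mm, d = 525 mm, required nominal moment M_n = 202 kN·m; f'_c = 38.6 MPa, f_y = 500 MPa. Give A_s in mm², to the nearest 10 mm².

A_s ≈ 810 mm²

With M_n = 0.85 f'_c a b (d − a/2), solve the quadratic for a:
a = d − √(d² − 2M_n/(0.85 f'_c b)) = 525 − √(525² − 2 × 202×10⁶/(0.85 × 38.6 × 255)) = 48.20 mm.
A_s = 0.85 f'_c a b / f_y = 0.85 × 38.6 × 48.20 × 255 / 500 = 806.5 mm².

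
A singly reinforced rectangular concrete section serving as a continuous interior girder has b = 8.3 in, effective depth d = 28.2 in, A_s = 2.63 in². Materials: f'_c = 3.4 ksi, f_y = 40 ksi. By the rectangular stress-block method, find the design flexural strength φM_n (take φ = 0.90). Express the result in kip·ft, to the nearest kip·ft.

T = A_s f_y = 2.63 × 40 = 105.2 kips.
a = T/(0.85 f'_c b) = 105.2/(0.85 × 3.4 × 8.3) = 4.386 in.
M_n = T(d − a/2) = 105.2 × (28.2 − 2.193) = 2735.9 kip·in = 2735.9/12 = 227.99 kip·ft.
φM_n = 0.90 × 227.99 = 205.19 kip·ft.

φM_n ≈ 205 kip·ft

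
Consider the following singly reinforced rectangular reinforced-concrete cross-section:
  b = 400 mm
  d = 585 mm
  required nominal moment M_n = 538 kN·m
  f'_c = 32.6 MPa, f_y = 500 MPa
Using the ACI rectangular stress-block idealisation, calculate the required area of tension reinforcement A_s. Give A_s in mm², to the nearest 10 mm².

A_s ≈ 1990 mm²

With M_n = 0.85 f'_c a b (d − a/2), solve the quadratic for a:
a = d − √(d² − 2M_n/(0.85 f'_c b)) = 585 − √(585² − 2 × 538×10⁶/(0.85 × 32.6 × 400)) = 89.88 mm.
A_s = 0.85 f'_c a b / f_y = 0.85 × 32.6 × 89.88 × 400 / 500 = 1992.5 mm².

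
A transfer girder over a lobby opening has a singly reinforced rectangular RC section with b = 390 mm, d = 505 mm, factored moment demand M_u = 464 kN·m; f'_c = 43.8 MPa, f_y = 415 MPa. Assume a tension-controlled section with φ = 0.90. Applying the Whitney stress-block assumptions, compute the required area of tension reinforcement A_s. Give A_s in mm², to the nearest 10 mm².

M_n = M_u/φ = 464/0.90 = 515.556 kN·m.
With M_n = 0.85 f'_c a b (d − a/2), solve the quadratic for a:
a = d − √(d² − 2M_n/(0.85 f'_c b)) = 505 − √(505² − 2 × 515.556×10⁶/(0.85 × 43.8 × 390)) = 76.04 mm.
A_s = 0.85 f'_c a b / f_y = 0.85 × 43.8 × 76.04 × 390 / 415 = 2660.4 mm².

A_s ≈ 2660 mm²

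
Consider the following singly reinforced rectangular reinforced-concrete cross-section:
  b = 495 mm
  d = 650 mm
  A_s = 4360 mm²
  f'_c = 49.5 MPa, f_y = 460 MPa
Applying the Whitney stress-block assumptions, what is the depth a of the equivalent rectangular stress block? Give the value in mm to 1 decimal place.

a ≈ 96.3 mm

T = A_s f_y = 4360 × 460 = 2005600 N = 2005.6 kN.
Setting C = 0.85 f'_c a b equal to T: a = 2005600/(0.85 × 49.5 × 495) = 96.3 mm.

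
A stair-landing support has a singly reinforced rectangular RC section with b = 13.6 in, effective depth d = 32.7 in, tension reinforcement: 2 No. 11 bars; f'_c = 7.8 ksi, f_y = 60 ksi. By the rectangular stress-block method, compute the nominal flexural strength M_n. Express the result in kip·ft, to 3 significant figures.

A_s = 2 × 1.56 = 3.12 in².
T = A_s f_y = 3.12 × 60 = 187.2 kips.
a = T/(0.85 f'_c b) = 187.2/(0.85 × 7.8 × 13.6) = 2.076 in.
M_n = T(d − a/2) = 187.2 × (32.7 − 1.038) = 5927.1 kip·in = 5927.1/12 = 493.93 kip·ft.

M_n ≈ 494 kip·ft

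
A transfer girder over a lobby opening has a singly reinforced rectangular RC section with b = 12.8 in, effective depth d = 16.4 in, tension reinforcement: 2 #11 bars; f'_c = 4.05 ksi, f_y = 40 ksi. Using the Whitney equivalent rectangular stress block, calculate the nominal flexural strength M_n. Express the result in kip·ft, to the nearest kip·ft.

A_s = 2 × 1.56 = 3.12 in².
T = A_s f_y = 3.12 × 40 = 124.8 kips.
a = T/(0.85 f'_c b) = 124.8/(0.85 × 4.05 × 12.8) = 2.832 in.
M_n = T(d − a/2) = 124.8 × (16.4 − 1.416) = 1870.0 kip·in = 1870.0/12 = 155.83 kip·ft.

M_n ≈ 156 kip·ft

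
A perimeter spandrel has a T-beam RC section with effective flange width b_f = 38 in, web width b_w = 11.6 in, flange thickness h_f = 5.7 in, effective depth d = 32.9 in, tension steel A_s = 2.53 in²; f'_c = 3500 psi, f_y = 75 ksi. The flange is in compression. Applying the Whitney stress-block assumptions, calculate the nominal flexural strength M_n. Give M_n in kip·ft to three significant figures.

Tension: T = A_s f_y = 2.53 × 75 = 189.75 kips.
Try a within the flange: a = T/(0.85 f'_c b_f) = 189.75/(0.85 × 3.5 × 38) = 1.678 in.
Since a = 1.678 ≤ h_f = 5.7 in, the stress block lies entirely in the flange; analyse as a rectangular beam of width b_f.
M_n = T(d − a/2) = 189.75 × (32.9 − 0.839) = 6083.6 kip·in.
M_n = 6083.6/12 = 506.97 kip·ft.

M_n ≈ 507 kip·ft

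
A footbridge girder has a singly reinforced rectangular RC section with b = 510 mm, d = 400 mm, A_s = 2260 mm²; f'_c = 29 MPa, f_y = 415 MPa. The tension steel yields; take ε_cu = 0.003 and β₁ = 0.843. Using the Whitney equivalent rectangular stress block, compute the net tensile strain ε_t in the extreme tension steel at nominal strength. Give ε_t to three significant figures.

a = A_s f_y/(0.85 f'_c b) = 74.61 mm.
β₁ = 0.843, so c = a/β₁ = 74.61/0.843 = 88.51 mm.
From the linear strain diagram with ε_cu = 0.003: ε_t = 0.003 (d − c)/c = 0.003 × (400 − 88.51)/88.51 = 0.0106.
Since ε_t ≥ 0.005, the section is tension-controlled.

ε_t ≈ 0.0106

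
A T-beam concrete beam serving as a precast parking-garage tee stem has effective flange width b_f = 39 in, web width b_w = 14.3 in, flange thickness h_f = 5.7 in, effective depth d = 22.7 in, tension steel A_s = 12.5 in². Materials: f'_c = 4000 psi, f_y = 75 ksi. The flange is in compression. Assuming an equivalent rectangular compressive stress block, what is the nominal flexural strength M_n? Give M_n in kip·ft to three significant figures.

Tension: T = A_s f_y = 12.5 × 75 = 937.5 kips.
Try a within the flange: a = T/(0.85 f'_c b_f) = 937.5/(0.85 × 4 × 39) = 7.070 in.
a = 7.070 > h_f = 5.7 in: the block extends into the web. Split into flange-overhang and web parts.
C_f = 0.85 f'_c (b_f − b_w) h_f = 0.85 × 4 × (39 − 14.3) × 5.7 = 478.7 kips.
Remaining web compression depth: a_w = (T − C_f)/(0.85 f'_c b_w) = (937.5 − 478.7)/(0.85 × 4 × 14.3) = 9.436 in.
M_n = C_f(d − h_f/2) + (T − C_f)(d − a_w/2) = 478.7 × (22.7 − 2.85) + 458.8 × (22.7 − 4.718) = 9502.2 + 8250.1 = 17752.3 kip·in.
M_n = 17752.3/12 = 1479.36 kip·ft.

M_n ≈ 1480 kip·ft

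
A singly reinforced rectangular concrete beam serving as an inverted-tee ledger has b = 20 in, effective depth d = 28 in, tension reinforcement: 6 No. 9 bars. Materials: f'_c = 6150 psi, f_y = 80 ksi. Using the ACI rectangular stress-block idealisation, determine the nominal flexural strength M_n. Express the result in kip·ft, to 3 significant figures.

M_n ≈ 1030 kip·ft

A_s = 6 × 1 = 6 in².
T = A_s f_y = 6 × 80 = 480 kips.
a = T/(0.85 f'_c b) = 480/(0.85 × 6.15 × 20) = 4.591 in.
M_n = T(d − a/2) = 480 × (28 − 2.2955) = 12338.2 kip·in = 12338.2/12 = 1028.18 kip·ft.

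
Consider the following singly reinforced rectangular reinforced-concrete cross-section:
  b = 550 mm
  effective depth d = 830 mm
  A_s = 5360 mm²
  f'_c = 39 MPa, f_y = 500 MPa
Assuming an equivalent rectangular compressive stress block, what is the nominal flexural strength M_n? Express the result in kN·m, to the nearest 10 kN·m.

T = A_s f_y = 5360 × 500 = 2680000 N = 2680 kN.
From C = T: a = T/(0.85 f'_c b) = 2680000/(0.85 × 39 × 550) = 146.99 mm.
M_n = T(d − a/2) = 2680 kN × (830 − 73.495) mm = 2027.43 kN·m.

M_n ≈ 2030 kN·m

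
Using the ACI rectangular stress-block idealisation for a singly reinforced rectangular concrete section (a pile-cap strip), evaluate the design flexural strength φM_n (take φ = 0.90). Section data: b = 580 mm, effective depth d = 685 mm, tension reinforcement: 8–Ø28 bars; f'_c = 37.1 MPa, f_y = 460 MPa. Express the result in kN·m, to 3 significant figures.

φM_n ≈ 1270 kN·m

A_s = 8 × 616 = 4928 mm².
T = A_s f_y = 4928 × 460 = 2266880 N = 2266.88 kN.
From C = T: a = T/(0.85 f'_c b) = 2266880/(0.85 × 37.1 × 580) = 123.94 mm.
M_n = T(d − a/2) = 2266.88 kN × (685 − 61.97) mm = 1412.33 kN·m.
φM_n = 0.90 × 1412.33 = 1271.10 kN·m.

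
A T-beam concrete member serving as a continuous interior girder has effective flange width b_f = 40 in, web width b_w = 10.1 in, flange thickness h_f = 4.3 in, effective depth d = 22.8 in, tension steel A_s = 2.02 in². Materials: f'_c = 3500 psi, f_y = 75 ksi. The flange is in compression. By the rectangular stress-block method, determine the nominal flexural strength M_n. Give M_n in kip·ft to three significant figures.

Tension: T = A_s f_y = 2.02 × 75 = 151.5 kips.
Try a within the flange: a = T/(0.85 f'_c b_f) = 151.5/(0.85 × 3.5 × 40) = 1.273 in.
Since a = 1.273 ≤ h_f = 4.3 in, the stress block lies entirely in the flange; analyse as a rectangular beam of width b_f.
M_n = T(d − a/2) = 151.5 × (22.8 − 0.6365) = 3357.8 kip·in.
M_n = 3357.8/12 = 279.82 kip·ft.

M_n ≈ 280 kip·ft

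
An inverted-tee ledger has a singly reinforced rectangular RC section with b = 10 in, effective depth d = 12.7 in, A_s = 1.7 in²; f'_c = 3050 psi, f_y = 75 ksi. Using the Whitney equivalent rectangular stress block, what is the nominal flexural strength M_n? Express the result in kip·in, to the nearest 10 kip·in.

M_n ≈ 1310 kip·in

T = A_s f_y = 1.7 × 75 = 127.5 kips.
a = T/(0.85 f'_c b) = 127.5/(0.85 × 3.05 × 10) = 4.918 in.
M_n = T(d − a/2) = 127.5 × (12.7 − 2.459) = 1305.7 kip·in.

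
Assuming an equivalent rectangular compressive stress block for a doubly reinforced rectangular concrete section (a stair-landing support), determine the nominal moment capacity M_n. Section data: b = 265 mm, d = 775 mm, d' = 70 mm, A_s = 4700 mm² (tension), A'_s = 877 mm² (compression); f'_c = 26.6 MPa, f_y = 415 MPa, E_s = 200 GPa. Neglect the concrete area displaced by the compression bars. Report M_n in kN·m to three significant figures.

M_n ≈ 1280 kN·m

Assume both tension and compression steel yield.
Net tension couple steel: A_s − A'_s = 3823 mm².
a = (A_s − A'_s) f_y / (0.85 f'_c b) = 1586545/(0.85 × 26.6 × 265) = 264.79 mm.
c = a/β₁ = 264.79/0.85 = 311.52 mm; ε'_s = 0.003(c − d')/c = 0.0023 ≥ f_y/E_s = 0.0021, so compression steel does yield.
M_n = (A_s − A'_s) f_y (d − a/2) + A'_s f_y (d − d') = [1586545 × (775 − 132.395) + 363955 × (775 − 70)] × 10⁻⁶ = 1019.52 + 256.59 = 1276.11 kN·m.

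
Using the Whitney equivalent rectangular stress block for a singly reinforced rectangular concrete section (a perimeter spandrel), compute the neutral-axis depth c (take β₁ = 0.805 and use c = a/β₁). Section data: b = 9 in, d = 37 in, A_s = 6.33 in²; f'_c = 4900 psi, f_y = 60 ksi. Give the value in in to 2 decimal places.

c ≈ 12.59 in

T = A_s f_y = 6.33 × 60 = 379.8 kips.
a = T/(0.85 f'_c b) = 379.8/(0.85 × 4.9 × 9) = 10.1321 in.
With β₁ = 0.805, c = a/β₁ = 10.1321/0.805 = 12.59 in.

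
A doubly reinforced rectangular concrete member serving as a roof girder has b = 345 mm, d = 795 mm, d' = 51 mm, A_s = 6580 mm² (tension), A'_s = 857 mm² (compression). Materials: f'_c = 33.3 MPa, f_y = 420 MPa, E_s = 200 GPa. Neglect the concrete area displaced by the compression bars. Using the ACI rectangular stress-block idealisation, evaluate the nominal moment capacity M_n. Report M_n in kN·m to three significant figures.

Assume both tension and compression steel yield.
Net tension couple steel: A_s − A'_s = 5723 mm².
a = (A_s − A'_s) f_y / (0.85 f'_c b) = 2403660/(0.85 × 33.3 × 345) = 246.14 mm.
c = a/β₁ = 246.14/0.812 = 303.13 mm; ε'_s = 0.003(c − d')/c = 0.0025 ≥ f_y/E_s = 0.0021, so compression steel does yield.
M_n = (A_s − A'_s) f_y (d − a/2) + A'_s f_y (d − d') = [2403660 × (795 − 123.07) + 359940 × (795 − 51)] × 10⁻⁶ = 1615.09 + 267.80 = 1882.89 kN·m.

M_n ≈ 1880 kN·m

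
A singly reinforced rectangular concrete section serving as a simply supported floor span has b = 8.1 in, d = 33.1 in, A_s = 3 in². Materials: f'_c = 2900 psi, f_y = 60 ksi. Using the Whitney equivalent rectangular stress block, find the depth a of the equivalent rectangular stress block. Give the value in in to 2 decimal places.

T = A_s f_y = 3 × 60 = 180 kips.
a = T/(0.85 f'_c b) = 180/(0.85 × 2.9 × 8.1) = 9.02 in.

a ≈ 9.02 in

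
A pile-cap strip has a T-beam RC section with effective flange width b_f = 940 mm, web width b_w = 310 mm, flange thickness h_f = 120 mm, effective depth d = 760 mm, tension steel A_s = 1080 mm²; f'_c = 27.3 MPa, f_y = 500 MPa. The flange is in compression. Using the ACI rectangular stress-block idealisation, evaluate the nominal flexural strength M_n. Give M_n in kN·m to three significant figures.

Tension: T = A_s f_y = 1080 × 500 = 540000 N.
Try a within the flange: a = T/(0.85 f'_c b_f) = 540000/(0.85 × 27.3 × 940) = 24.76 mm.
Since a = 24.76 ≤ h_f = 120 mm, the stress block lies entirely in the flange; analyse as a rectangular beam of width b_f.
M_n = T(d − a/2) = 540000 × (760 − 12.38) = 403.71 × 10⁶ N·mm.
M_n = 403.71 kN·m.

M_n ≈ 404 kN·m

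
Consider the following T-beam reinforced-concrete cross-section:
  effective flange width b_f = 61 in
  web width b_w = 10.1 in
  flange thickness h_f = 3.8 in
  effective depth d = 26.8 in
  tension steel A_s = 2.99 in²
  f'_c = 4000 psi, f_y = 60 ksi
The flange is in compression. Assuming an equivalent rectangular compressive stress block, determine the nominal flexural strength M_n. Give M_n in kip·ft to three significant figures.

M_n ≈ 394 kip·ft

Tension: T = A_s f_y = 2.99 × 60 = 179.4 kips.
Try a within the flange: a = T/(0.85 f'_c b_f) = 179.4/(0.85 × 4 × 61) = 0.865 in.
Since a = 0.865 ≤ h_f = 3.8 in, the stress block lies entirely in the flange; analyse as a rectangular beam of width b_f.
M_n = T(d − a/2) = 179.4 × (26.8 − 0.4325) = 4730.3 kip·in.
M_n = 4730.3/12 = 394.19 kip·ft.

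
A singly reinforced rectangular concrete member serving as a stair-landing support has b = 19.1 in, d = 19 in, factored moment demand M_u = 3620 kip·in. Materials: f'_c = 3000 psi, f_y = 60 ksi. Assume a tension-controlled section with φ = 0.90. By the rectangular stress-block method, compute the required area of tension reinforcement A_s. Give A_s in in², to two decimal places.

A_s ≈ 4.06 in²

M_n = M_u/φ = 3620/0.90 = 4022.22 kip·in.
From M_n = 0.85 f'_c a b (d − a/2):
a = d − √(d² − 2M_n/(0.85 f'_c b)) = 19 − √(19² − 2 × 4022.22/(0.85 × 3 × 19.1)) = 5.006 in.
A_s = 0.85 f'_c a b / f_y = 0.85 × 3 × 5.006 × 19.1 / 60 = 4.064 in².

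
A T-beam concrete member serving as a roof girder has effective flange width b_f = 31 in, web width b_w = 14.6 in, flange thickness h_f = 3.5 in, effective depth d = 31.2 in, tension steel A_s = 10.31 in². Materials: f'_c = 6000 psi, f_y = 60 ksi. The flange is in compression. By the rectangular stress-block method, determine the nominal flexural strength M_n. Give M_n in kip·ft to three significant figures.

M_n ≈ 1510 kip·ft

Tension: T = A_s f_y = 10.31 × 60 = 618.6 kips.
Try a within the flange: a = T/(0.85 f'_c b_f) = 618.6/(0.85 × 6 × 31) = 3.913 in.
a = 3.913 > h_f = 3.5 in: the block extends into the web. Split into flange-overhang and web parts.
C_f = 0.85 f'_c (b_f − b_w) h_f = 0.85 × 6 × (31 − 14.6) × 3.5 = 292.7 kips.
Remaining web compression depth: a_w = (T − C_f)/(0.85 f'_c b_w) = (618.6 − 292.7)/(0.85 × 6 × 14.6) = 4.377 in.
M_n = C_f(d − h_f/2) + (T − C_f)(d − a_w/2) = 292.7 × (31.2 − 1.75) + 325.9 × (31.2 − 2.1885) = 8620.0 + 9454.8 = 18074.8 kip·in.
M_n = 18074.8/12 = 1506.23 kip·ft.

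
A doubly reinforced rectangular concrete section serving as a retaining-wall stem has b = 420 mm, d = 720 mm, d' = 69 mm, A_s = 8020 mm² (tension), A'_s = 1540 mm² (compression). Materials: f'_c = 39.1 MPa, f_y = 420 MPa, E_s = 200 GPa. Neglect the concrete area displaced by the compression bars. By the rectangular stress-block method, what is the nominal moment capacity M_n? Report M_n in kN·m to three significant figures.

M_n ≈ 2120 kN·m

Assume both tension and compression steel yield.
Net tension couple steel: A_s − A'_s = 6480 mm².
a = (A_s − A'_s) f_y / (0.85 f'_c b) = 2721600/(0.85 × 39.1 × 420) = 194.98 mm.
c = a/β₁ = 194.98/0.771 = 252.89 mm; ε'_s = 0.003(c − d')/c = 0.0022 ≥ f_y/E_s = 0.0021, so compression steel does yield.
M_n = (A_s − A'_s) f_y (d − a/2) + A'_s f_y (d − d') = [2721600 × (720 − 97.49) + 646800 × (720 − 69)] × 10⁻⁶ = 1694.22 + 421.07 = 2115.29 kN·m.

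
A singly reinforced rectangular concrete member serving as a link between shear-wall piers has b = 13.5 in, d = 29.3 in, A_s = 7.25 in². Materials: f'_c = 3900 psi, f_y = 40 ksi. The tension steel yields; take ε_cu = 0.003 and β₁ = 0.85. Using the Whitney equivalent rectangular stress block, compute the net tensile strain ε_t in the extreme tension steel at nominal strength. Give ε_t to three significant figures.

a = A_s f_y/(0.85 f'_c b) = 6.480 in.
β₁ = 0.85, so c = a/β₁ = 6.480/0.85 = 7.624 in.
From the linear strain diagram with ε_cu = 0.003: ε_t = 0.003 (d − c)/c = 0.003 × (29.3 − 7.624)/7.624 = 0.00853.
Since ε_t ≥ 0.005, the section is tension-controlled.

ε_t ≈ 0.00853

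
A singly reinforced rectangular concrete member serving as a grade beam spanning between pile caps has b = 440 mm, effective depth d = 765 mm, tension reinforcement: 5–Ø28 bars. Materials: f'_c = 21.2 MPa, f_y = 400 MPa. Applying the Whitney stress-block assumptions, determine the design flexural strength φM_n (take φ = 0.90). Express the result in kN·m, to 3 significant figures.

A_s = 5 × 616 = 3080 mm².
T = A_s f_y = 3080 × 400 = 1232000 N = 1232 kN.
From C = T: a = T/(0.85 f'_c b) = 1232000/(0.85 × 21.2 × 440) = 155.38 mm.
M_n = T(d − a/2) = 1232 kN × (765 − 77.69) mm = 846.77 kN·m.
φM_n = 0.90 × 846.77 = 762.09 kN·m.

φM_n ≈ 762 kN·m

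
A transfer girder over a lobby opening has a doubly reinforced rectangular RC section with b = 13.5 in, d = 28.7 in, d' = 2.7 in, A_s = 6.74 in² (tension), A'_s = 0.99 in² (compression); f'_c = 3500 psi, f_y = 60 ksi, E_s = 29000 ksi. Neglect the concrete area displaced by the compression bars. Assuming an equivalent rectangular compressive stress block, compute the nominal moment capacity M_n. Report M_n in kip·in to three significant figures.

Assume both steels yield.
a = (A_s − A'_s) f_y/(0.85 f'_c b) = (6.74 − 0.99) × 60/(0.85 × 3.5 × 13.5) = 8.590 in.
c = a/β₁ = 8.590/0.85 = 10.106 in; ε'_s = 0.003(c − d')/c = 0.0022 ≥ ε_y = 0.0021, so the compression steel yields.
M_n = (A_s − A'_s) f_y (d − a/2) + A'_s f_y (d − d') = 345 × (28.7 − 4.295) + 59.4 × (28.7 − 2.7) = 8419.7 + 1544.4 = 9964.1 kip·in.

M_n ≈ 9960 kip·in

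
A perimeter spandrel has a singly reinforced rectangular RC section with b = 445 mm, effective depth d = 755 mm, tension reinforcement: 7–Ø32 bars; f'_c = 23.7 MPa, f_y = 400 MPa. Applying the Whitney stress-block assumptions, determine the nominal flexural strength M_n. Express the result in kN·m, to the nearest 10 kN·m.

A_s = 7 × 804 = 5628 mm².
T = A_s f_y = 5628 × 400 = 2251200 N = 2251.2 kN.
From C = T: a = T/(0.85 f'_c b) = 2251200/(0.85 × 23.7 × 445) = 251.12 mm.
M_n = T(d − a/2) = 2251.2 kN × (755 − 125.56) mm = 1417.00 kN·m.

M_n ≈ 1420 kN·m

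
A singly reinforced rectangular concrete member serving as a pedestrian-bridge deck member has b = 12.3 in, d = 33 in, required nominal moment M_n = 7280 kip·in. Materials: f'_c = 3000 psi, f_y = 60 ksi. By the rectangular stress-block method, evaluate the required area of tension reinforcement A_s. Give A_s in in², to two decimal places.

From M_n = 0.85 f'_c a b (d − a/2):
a = d − √(d² − 2M_n/(0.85 f'_c b)) = 33 − √(33² − 2 × 7280/(0.85 × 3 × 12.3)) = 8.004 in.
A_s = 0.85 f'_c a b / f_y = 0.85 × 3 × 8.004 × 12.3 / 60 = 4.184 in².

A_s ≈ 4.18 in²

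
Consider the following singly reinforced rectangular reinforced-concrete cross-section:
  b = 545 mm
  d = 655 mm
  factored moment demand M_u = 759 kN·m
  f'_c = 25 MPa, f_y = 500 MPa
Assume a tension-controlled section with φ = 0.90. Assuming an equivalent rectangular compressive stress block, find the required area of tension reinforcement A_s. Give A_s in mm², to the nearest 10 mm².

M_n = M_u/φ = 759/0.90 = 843.333 kN·m.
With M_n = 0.85 f'_c a b (d − a/2), solve the quadratic for a:
a = d − √(d² − 2M_n/(0.85 f'_c b)) = 655 − √(655² − 2 × 843.333×10⁶/(0.85 × 25 × 545)) = 122.66 mm.
A_s = 0.85 f'_c a b / f_y = 0.85 × 25 × 122.66 × 545 / 500 = 2841.1 mm².

A_s ≈ 2840 mm²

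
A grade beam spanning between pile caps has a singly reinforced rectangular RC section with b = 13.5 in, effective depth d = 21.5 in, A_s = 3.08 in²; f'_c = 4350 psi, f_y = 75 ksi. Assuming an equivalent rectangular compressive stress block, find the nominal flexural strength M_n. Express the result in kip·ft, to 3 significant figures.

T = A_s f_y = 3.08 × 75 = 231 kips.
a = T/(0.85 f'_c b) = 231/(0.85 × 4.35 × 13.5) = 4.628 in.
M_n = T(d − a/2) = 231 × (21.5 − 2.314) = 4432.0 kip·in = 4432.0/12 = 369.33 kip·ft.

M_n ≈ 369 kip·ft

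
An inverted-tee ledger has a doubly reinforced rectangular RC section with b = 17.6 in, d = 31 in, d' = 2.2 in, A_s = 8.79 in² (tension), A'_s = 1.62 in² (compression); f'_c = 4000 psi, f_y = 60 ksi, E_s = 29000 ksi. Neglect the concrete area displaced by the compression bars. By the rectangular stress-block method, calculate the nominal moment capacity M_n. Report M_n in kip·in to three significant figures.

M_n ≈ 14600 kip·in

Assume both steels yield.
a = (A_s − A'_s) f_y/(0.85 f'_c b) = (8.79 − 1.62) × 60/(0.85 × 4 × 17.6) = 7.189 in.
c = a/β₁ = 7.189/0.85 = 8.458 in; ε'_s = 0.003(c − d')/c = 0.0022 ≥ ε_y = 0.0021, so the compression steel yields.
M_n = (A_s − A'_s) f_y (d − a/2) + A'_s f_y (d − d') = 430.2 × (31 − 3.5945) + 97.2 × (31 − 2.2) = 11789.8 + 2799.4 = 14589.2 kip·in.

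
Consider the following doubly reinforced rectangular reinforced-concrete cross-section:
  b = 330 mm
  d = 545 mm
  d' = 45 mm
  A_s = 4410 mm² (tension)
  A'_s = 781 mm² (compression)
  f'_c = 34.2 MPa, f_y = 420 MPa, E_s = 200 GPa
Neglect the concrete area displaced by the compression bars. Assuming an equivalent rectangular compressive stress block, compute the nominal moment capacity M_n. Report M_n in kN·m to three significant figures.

Assume both tension and compression steel yield.
Net tension couple steel: A_s − A'_s = 3629 mm².
a = (A_s − A'_s) f_y / (0.85 f'_c b) = 1524180/(0.85 × 34.2 × 330) = 158.88 mm.
c = a/β₁ = 158.88/0.806 = 197.12 mm; ε'_s = 0.003(c − d')/c = 0.0023 ≥ f_y/E_s = 0.0021, so compression steel does yield.
M_n = (A_s − A'_s) f_y (d − a/2) + A'_s f_y (d − d') = [1524180 × (545 − 79.44) + 328020 × (545 − 45)] × 10⁻⁶ = 709.60 + 164.01 = 873.61 kN·m.

M_n ≈ 874 kN·m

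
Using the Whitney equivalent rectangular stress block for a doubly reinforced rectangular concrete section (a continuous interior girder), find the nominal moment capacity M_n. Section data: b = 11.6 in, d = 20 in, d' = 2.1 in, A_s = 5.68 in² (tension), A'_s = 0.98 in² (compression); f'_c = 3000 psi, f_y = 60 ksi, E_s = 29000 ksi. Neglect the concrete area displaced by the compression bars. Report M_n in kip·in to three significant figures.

M_n ≈ 5350 kip·in

Assume both steels yield.
a = (A_s − A'_s) f_y/(0.85 f'_c b) = (5.68 − 0.98) × 60/(0.85 × 3 × 11.6) = 9.533 in.
c = a/β₁ = 9.533/0.85 = 11.215 in; ε'_s = 0.003(c − d')/c = 0.0024 ≥ ε_y = 0.0021, so the compression steel yields.
M_n = (A_s − A'_s) f_y (d − a/2) + A'_s f_y (d − d') = 282 × (20 − 4.7665) + 58.8 × (20 − 2.1) = 4295.8 + 1052.5 = 5348.3 kip·in.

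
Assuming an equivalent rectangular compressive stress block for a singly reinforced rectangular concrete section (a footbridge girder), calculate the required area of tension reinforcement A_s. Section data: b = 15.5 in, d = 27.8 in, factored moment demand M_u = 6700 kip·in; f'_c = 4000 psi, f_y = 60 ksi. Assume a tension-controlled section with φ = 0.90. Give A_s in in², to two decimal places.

M_n = M_u/φ = 6700/0.90 = 7444.44 kip·in.
From M_n = 0.85 f'_c a b (d − a/2):
a = d − √(d² − 2M_n/(0.85 f'_c b)) = 27.8 − √(27.8² − 2 × 7444.44/(0.85 × 4 × 15.5)) = 5.657 in.
A_s = 0.85 f'_c a b / f_y = 0.85 × 4 × 5.657 × 15.5 / 60 = 4.969 in².

A_s ≈ 4.97 in²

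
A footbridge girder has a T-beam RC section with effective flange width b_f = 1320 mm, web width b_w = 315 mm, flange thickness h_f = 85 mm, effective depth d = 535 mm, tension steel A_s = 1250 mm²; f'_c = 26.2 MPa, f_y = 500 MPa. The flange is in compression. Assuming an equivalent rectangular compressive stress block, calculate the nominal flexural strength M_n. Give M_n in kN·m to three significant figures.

Tension: T = A_s f_y = 1250 × 500 = 625000 N.
Try a within the flange: a = T/(0.85 f'_c b_f) = 625000/(0.85 × 26.2 × 1320) = 21.26 mm.
Since a = 21.26 ≤ h_f = 85 mm, the stress block lies entirely in the flange; analyse as a rectangular beam of width b_f.
M_n = T(d − a/2) = 625000 × (535 − 10.63) = 327.73 × 10⁶ N·mm.
M_n = 327.73 kN·m.

M_n ≈ 328 kN·m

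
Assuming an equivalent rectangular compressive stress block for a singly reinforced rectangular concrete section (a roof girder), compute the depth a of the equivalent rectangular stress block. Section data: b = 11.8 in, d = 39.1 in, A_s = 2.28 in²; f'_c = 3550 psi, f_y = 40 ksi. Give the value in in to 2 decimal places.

T = A_s f_y = 2.28 × 40 = 91.2 kips.
a = T/(0.85 f'_c b) = 91.2/(0.85 × 3.55 × 11.8) = 2.56 in.

a ≈ 2.56 in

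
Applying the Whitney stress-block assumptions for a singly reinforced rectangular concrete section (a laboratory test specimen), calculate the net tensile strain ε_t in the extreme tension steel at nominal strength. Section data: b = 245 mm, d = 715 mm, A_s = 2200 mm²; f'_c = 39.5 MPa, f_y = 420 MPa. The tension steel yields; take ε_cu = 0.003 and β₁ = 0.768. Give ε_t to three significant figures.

ε_t ≈ 0.0117

a = A_s f_y/(0.85 f'_c b) = 112.33 mm.
β₁ = 0.768, so c = a/β₁ = 112.33/0.768 = 146.26 mm.
From the linear strain diagram with ε_cu = 0.003: ε_t = 0.003 (d − c)/c = 0.003 × (715 − 146.26)/146.26 = 0.0117.
Since ε_t ≥ 0.005, the section is tension-controlled.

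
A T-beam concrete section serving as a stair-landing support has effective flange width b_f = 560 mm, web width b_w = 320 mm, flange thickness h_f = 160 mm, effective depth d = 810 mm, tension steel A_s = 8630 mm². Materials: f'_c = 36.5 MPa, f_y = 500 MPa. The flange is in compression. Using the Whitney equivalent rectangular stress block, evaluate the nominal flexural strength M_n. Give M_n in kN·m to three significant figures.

Tension: T = A_s f_y = 8630 × 500 = 4315000 N.
Try a within the flange: a = T/(0.85 f'_c b_f) = 4315000/(0.85 × 36.5 × 560) = 248.36 mm.
a = 248.36 > h_f = 160 mm: the block extends into the web. Split into flange-overhang and web parts.
C_f = 0.85 f'_c (b_f − b_w) h_f = 0.85 × 36.5 × (560 − 320) × 160 = 1191360 N.
Remaining web compression depth: a_w = (T − C_f)/(0.85 f'_c b_w) = (4315000 − 1191360)/(0.85 × 36.5 × 320) = 314.63 mm.
M_n = C_f(d − h_f/2) + (T − C_f)(d − a_w/2) = 1191360 × (810 − 80) + 3123640 × (810 − 157.315) = 869.69 + 2038.75 = 2908.44 × 10⁶ N·mm.
M_n = 2908.44 kN·m.

M_n ≈ 2910 kN·m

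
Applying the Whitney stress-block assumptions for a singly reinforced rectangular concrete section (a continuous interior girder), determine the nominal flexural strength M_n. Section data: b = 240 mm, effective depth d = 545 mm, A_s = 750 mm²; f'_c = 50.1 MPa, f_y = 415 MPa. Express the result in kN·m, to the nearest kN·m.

M_n ≈ 165 kN·m

T = A_s f_y = 750 × 415 = 311250 N = 311.25 kN.
From C = T: a = T/(0.85 f'_c b) = 311250/(0.85 × 50.1 × 240) = 30.45 mm.
M_n = T(d − a/2) = 311.25 kN × (545 − 15.225) mm = 164.89 kN·m.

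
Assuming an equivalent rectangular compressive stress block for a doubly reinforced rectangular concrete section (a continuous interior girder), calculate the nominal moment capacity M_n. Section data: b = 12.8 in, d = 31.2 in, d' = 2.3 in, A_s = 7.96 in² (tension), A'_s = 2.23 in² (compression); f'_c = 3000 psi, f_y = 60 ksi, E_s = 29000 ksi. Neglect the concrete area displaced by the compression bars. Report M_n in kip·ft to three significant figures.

M_n ≈ 1070 kip·ft

Assume both steels yield.
a = (A_s − A'_s) f_y/(0.85 f'_c b) = (7.96 − 2.23) × 60/(0.85 × 3 × 12.8) = 10.533 in.
c = a/β₁ = 10.533/0.85 = 12.392 in; ε'_s = 0.003(c − d')/c = 0.0024 ≥ ε_y = 0.0021, so the compression steel yields.
M_n = (A_s − A'_s) f_y (d − a/2) + A'_s f_y (d − d') = 343.8 × (31.2 − 5.2665) + 133.8 × (31.2 − 2.3) = 8915.9 + 3866.8 = 12782.7 kip·in = 12782.7/12 = 1065.23 kip·ft.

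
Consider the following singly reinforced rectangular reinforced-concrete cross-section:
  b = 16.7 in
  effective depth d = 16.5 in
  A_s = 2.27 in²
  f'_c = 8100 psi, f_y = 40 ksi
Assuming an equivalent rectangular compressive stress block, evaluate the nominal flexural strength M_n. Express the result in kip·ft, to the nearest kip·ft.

M_n ≈ 122 kip·ft

T = A_s f_y = 2.27 × 40 = 90.8 kips.
a = T/(0.85 f'_c b) = 90.8/(0.85 × 8.1 × 16.7) = 0.790 in.
M_n = T(d − a/2) = 90.8 × (16.5 − 0.395) = 1462.3 kip·in = 1462.3/12 = 121.86 kip·ft.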